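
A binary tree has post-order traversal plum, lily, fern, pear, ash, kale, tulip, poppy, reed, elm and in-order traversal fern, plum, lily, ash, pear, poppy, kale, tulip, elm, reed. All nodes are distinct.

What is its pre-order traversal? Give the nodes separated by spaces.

The last element of post-order is the root; it splits in-order into left and right subtrees.
Root elm: left subtree has 8 nodes {fern, plum, lily, ash, pear, poppy, kale, tulip}, right has 1 {reed}.
  Root poppy: left subtree has 5 nodes {fern, plum, lily, ash, pear}, right has 2 {kale, tulip}.
    Root ash: left subtree has 3 nodes {fern, plum, lily}, right has 1 {pear}.
      Root fern: left subtree has 0 nodes { }, right has 2 {plum, lily}.
        Root lily: left subtree has 1 node {plum}, right has 0 { }.
    Root tulip: left subtree has 1 node {kale}, right has 0 { }.

elm poppy ash fern lily plum pear tulip kale reed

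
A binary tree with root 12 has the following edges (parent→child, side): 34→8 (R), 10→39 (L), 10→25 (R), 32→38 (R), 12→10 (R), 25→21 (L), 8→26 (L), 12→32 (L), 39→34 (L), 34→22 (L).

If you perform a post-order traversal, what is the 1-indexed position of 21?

8

Post-order visits the left subtree, then the right subtree, then the node.
At 12: go left to 32.
  At 32: no left child.
  At 32: go right to 38.
    38 is a leaf — visit 38.
  Visit 32.
At 12: go right to 10.
  At 10: go left to 39.
    At 39: go left to 34.
      At 34: go left to 22.
        22 is a leaf — visit 22.
      At 34: go right to 8.
        At 8: go left to 26.
          26 is a leaf — visit 26.
        At 8: no right child.
        Visit 8.
      Visit 34.
    At 39: no right child.
    Visit 39.
  At 10: go right to 25.
    At 25: go left to 21.
      21 is a leaf — visit 21.
    At 25: no right child.
    Visit 25.
  Visit 10.
Visit 12.
Full post-order sequence: 38, 32, 22, 26, 8, 34, 39, 21, 25, 10, 12.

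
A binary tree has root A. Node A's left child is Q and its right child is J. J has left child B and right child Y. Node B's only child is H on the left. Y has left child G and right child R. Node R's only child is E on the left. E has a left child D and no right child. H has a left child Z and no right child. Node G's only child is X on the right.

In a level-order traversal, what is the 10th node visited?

X

Level-order visits nodes level by level from the root, left to right within each level.
Level 0: A
Level 1: Q, J
Level 2: B, Y
Level 3: H, G, R
Level 4: Z, X, E
Level 5: D
Full level-order sequence: A, Q, J, B, Y, H, G, R, Z, X, E, D.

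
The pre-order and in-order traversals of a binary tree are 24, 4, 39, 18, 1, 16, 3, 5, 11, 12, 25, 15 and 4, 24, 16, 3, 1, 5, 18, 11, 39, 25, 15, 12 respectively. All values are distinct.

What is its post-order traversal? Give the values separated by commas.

The first element of pre-order is the root; it splits in-order into left and right subtrees.
Root 24: left subtree has 1 node {4}, right has 10 {16, 3, 1, 5, 18, 11, 39, 25, 15, 12}.
  Root 39: left subtree has 6 nodes {16, 3, 1, 5, 18, 11}, right has 3 {25, 15, 12}.
    Root 18: left subtree has 4 nodes {16, 3, 1, 5}, right has 1 {11}.
      Root 1: left subtree has 2 nodes {16, 3}, right has 1 {5}.
        Root 16: left subtree has 0 nodes { }, right has 1 {3}.
    Root 12: left subtree has 2 nodes {25, 15}, right has 0 { }.
      Root 25: left subtree has 0 nodes { }, right has 1 {15}.

4, 3, 16, 5, 1, 11, 18, 15, 25, 12, 39, 24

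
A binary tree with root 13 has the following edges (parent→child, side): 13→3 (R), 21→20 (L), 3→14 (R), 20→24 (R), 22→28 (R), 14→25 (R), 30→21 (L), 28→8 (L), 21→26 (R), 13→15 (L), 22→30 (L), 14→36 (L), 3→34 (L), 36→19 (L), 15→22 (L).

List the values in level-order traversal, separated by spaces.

Level-order visits nodes level by level from the root, left to right within each level.
Level 0: 13
Level 1: 15, 3
Level 2: 22, 34, 14
Level 3: 30, 28, 36, 25
Level 4: 21, 8, 19
Level 5: 20, 26
Level 6: 24

13 15 3 22 34 14 30 28 36 25 21 8 19 20 26 24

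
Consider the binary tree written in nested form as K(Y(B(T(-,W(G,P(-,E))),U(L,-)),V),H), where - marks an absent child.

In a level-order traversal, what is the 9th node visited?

L

Level-order visits nodes level by level from the root, left to right within each level.
Level 0: K
Level 1: Y, H
Level 2: B, V
Level 3: T, U
Level 4: W, L
Level 5: G, P
Level 6: E
Full level-order sequence: K, Y, H, B, V, T, U, W, L, G, P, E.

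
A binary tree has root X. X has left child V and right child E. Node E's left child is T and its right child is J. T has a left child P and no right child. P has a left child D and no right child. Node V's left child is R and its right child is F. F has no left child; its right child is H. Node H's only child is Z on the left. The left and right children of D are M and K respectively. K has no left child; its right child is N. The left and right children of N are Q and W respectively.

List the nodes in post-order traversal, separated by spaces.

Post-order visits the left subtree, then the right subtree, then the node.
At X: go left to V.
  At V: go left to R.
    R is a leaf — visit R.
  At V: go right to F.
    At F: no left child.
    At F: go right to H.
      At H: go left to Z.
        Z is a leaf — visit Z.
      At H: no right child.
      Visit H.
    Visit F.
  Visit V.
At X: go right to E.
  At E: go left to T.
    At T: go left to P.
      At P: go left to D.
        At D: go left to M.
          M is a leaf — visit M.
        At D: go right to K.
          At K: no left child.
          At K: go right to N.
            At N: go left to Q.
              Q is a leaf — visit Q.
            At N: go right to W.
              W is a leaf — visit W.
            Visit N.
          Visit K.
        Visit D.
      At P: no right child.
      Visit P.
    At T: no right child.
    Visit T.
  At E: go right to J.
    J is a leaf — visit J.
  Visit E.
Visit X.

R Z H F V M Q W N K D P T J E X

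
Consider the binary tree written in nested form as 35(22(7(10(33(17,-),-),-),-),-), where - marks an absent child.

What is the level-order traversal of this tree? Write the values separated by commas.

Level-order visits nodes level by level from the root, left to right within each level.
Level 0: 35
Level 1: 22
Level 2: 7
Level 3: 10
Level 4: 33
Level 5: 17

35, 22, 7, 10, 33, 17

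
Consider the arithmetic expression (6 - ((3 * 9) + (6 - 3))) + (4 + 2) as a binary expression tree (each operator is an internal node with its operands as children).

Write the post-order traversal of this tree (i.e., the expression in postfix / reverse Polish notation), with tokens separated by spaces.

6 3 9 * 6 3 - + - 4 2 + +

Post-order on an expression tree gives postfix notation: for each operator, emit left operand, right operand, then the operator.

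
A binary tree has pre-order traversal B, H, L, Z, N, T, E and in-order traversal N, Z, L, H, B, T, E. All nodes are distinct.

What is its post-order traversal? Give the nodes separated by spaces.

The first element of pre-order is the root; it splits in-order into left and right subtrees.
Root B: left subtree has 4 nodes {N, Z, L, H}, right has 2 {T, E}.
  Root H: left subtree has 3 nodes {N, Z, L}, right has 0 { }.
    Root L: left subtree has 2 nodes {N, Z}, right has 0 { }.
      Root Z: left subtree has 1 node {N}, right has 0 { }.
  Root T: left subtree has 0 nodes { }, right has 1 {E}.

N Z L H E T B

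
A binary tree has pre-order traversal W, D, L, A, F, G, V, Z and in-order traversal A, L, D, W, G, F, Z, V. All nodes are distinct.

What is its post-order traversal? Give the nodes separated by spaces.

The first element of pre-order is the root; it splits in-order into left and right subtrees.
Root W: left subtree has 3 nodes {A, L, D}, right has 4 {G, F, Z, V}.
  Root D: left subtree has 2 nodes {A, L}, right has 0 { }.
    Root L: left subtree has 1 node {A}, right has 0 { }.
  Root F: left subtree has 1 node {G}, right has 2 {Z, V}.
    Root V: left subtree has 1 node {Z}, right has 0 { }.

A L D G Z V F W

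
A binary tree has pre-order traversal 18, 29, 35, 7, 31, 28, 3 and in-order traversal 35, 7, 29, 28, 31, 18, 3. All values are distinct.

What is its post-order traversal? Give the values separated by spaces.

7 35 28 31 29 3 18

The first element of pre-order is the root; it splits in-order into left and right subtrees.
Root 18: left subtree has 5 nodes {35, 7, 29, 28, 31}, right has 1 {3}.
  Root 29: left subtree has 2 nodes {35, 7}, right has 2 {28, 31}.
    Root 35: left subtree has 0 nodes { }, right has 1 {7}.
    Root 31: left subtree has 1 node {28}, right has 0 { }.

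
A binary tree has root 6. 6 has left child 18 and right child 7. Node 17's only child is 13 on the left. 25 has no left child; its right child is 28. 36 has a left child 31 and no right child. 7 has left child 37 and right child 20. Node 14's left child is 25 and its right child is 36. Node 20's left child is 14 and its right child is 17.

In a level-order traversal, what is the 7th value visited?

17

Level-order visits nodes level by level from the root, left to right within each level.
Level 0: 6
Level 1: 18, 7
Level 2: 37, 20
Level 3: 14, 17
Level 4: 25, 36, 13
Level 5: 28, 31
Full level-order sequence: 6, 18, 7, 37, 20, 14, 17, 25, 36, 13, 28, 31.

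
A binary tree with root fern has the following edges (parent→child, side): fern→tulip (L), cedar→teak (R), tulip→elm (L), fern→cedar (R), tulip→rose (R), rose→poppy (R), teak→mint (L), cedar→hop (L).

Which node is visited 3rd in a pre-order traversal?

Pre-order visits the node, then its left subtree, then its right subtree.
Visit fern.
At fern: go left to tulip.
  Visit tulip.
  At tulip: go left to elm.
    elm is a leaf — visit elm.
  At tulip: go right to rose.
    Visit rose.
    At rose: no left child.
    At rose: go right to poppy.
      poppy is a leaf — visit poppy.
At fern: go right to cedar.
  Visit cedar.
  At cedar: go left to hop.
    hop is a leaf — visit hop.
  At cedar: go right to teak.
    Visit teak.
    At teak: go left to mint.
      mint is a leaf — visit mint.
    At teak: no right child.
Full pre-order sequence: fern, tulip, elm, rose, poppy, cedar, hop, teak, mint.

elm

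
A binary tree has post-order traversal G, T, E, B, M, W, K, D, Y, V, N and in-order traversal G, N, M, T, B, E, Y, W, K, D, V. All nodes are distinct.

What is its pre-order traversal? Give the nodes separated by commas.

N, G, V, Y, M, B, T, E, D, K, W

The last element of post-order is the root; it splits in-order into left and right subtrees.
Root N: left subtree has 1 node {G}, right has 9 {M, T, B, E, Y, W, K, D, V}.
  Root V: left subtree has 8 nodes {M, T, B, E, Y, W, K, D}, right has 0 { }.
    Root Y: left subtree has 4 nodes {M, T, B, E}, right has 3 {W, K, D}.
      Root M: left subtree has 0 nodes { }, right has 3 {T, B, E}.
        Root B: left subtree has 1 node {T}, right has 1 {E}.
      Root D: left subtree has 2 nodes {W, K}, right has 0 { }.
        Root K: left subtree has 1 node {W}, right has 0 { }.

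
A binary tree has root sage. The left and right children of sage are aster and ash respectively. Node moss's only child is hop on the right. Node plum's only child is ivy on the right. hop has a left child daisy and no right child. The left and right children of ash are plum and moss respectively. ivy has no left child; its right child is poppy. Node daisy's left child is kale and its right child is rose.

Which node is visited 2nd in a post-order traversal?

Post-order visits the left subtree, then the right subtree, then the node.
At sage: go left to aster.
  aster is a leaf — visit aster.
At sage: go right to ash.
  At ash: go left to plum.
    At plum: no left child.
    At plum: go right to ivy.
      At ivy: no left child.
      At ivy: go right to poppy.
        poppy is a leaf — visit poppy.
      Visit ivy.
    Visit plum.
  At ash: go right to moss.
    At moss: no left child.
    At moss: go right to hop.
      At hop: go left to daisy.
        At daisy: go left to kale.
          kale is a leaf — visit kale.
        At daisy: go right to rose.
          rose is a leaf — visit rose.
        Visit daisy.
      At hop: no right child.
      Visit hop.
    Visit moss.
  Visit ash.
Visit sage.
Full post-order sequence: aster, poppy, ivy, plum, kale, rose, daisy, hop, moss, ash, sage.

poppy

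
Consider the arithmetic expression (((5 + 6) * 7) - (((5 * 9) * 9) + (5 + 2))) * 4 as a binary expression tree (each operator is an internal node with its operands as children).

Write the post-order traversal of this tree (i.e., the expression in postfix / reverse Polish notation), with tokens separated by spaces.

Post-order on an expression tree gives postfix notation: for each operator, emit left operand, right operand, then the operator.

5 6 + 7 * 5 9 * 9 * 5 2 + + - 4 *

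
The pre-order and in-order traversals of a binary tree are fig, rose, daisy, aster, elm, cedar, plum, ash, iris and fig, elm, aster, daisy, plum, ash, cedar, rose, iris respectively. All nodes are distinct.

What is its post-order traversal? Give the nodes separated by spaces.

elm aster ash plum cedar daisy iris rose fig

The first element of pre-order is the root; it splits in-order into left and right subtrees.
Root fig: left subtree has 0 nodes { }, right has 8 {elm, aster, daisy, plum, ash, cedar, rose, iris}.
  Root rose: left subtree has 6 nodes {elm, aster, daisy, plum, ash, cedar}, right has 1 {iris}.
    Root daisy: left subtree has 2 nodes {elm, aster}, right has 3 {plum, ash, cedar}.
      Root aster: left subtree has 1 node {elm}, right has 0 { }.
      Root cedar: left subtree has 2 nodes {plum, ash}, right has 0 { }.
        Root plum: left subtree has 0 nodes { }, right has 1 {ash}.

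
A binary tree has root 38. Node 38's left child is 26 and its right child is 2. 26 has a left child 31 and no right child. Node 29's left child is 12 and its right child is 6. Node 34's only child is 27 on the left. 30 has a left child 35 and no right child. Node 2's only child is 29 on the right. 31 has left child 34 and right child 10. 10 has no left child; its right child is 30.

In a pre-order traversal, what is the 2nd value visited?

Pre-order visits the node, then its left subtree, then its right subtree.
Visit 38.
At 38: go left to 26.
  Visit 26.
  At 26: go left to 31.
    Visit 31.
    At 31: go left to 34.
      Visit 34.
      At 34: go left to 27.
        27 is a leaf — visit 27.
      At 34: no right child.
    At 31: go right to 10.
      Visit 10.
      At 10: no left child.
      At 10: go right to 30.
        Visit 30.
        At 30: go left to 35.
          35 is a leaf — visit 35.
        At 30: no right child.
  At 26: no right child.
At 38: go right to 2.
  Visit 2.
  At 2: no left child.
  At 2: go right to 29.
    Visit 29.
    At 29: go left to 12.
      12 is a leaf — visit 12.
    At 29: go right to 6.
      6 is a leaf — visit 6.
Full pre-order sequence: 38, 26, 31, 34, 27, 10, 30, 35, 2, 29, 12, 6.

26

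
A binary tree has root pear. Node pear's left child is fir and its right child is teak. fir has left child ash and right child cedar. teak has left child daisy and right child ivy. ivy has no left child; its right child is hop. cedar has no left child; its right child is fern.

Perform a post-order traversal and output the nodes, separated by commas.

Post-order visits the left subtree, then the right subtree, then the node.
At pear: go left to fir.
  At fir: go left to ash.
    ash is a leaf — visit ash.
  At fir: go right to cedar.
    At cedar: no left child.
    At cedar: go right to fern.
      fern is a leaf — visit fern.
    Visit cedar.
  Visit fir.
At pear: go right to teak.
  At teak: go left to daisy.
    daisy is a leaf — visit daisy.
  At teak: go right to ivy.
    At ivy: no left child.
    At ivy: go right to hop.
      hop is a leaf — visit hop.
    Visit ivy.
  Visit teak.
Visit pear.

ash, fern, cedar, fir, daisy, hop, ivy, teak, pear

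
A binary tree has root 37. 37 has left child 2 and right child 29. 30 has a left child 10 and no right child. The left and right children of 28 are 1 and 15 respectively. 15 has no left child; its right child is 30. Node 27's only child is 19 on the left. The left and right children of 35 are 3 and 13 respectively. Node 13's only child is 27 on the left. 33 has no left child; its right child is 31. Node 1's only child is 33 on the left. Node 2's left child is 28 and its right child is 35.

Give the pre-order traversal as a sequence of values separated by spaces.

Pre-order visits the node, then its left subtree, then its right subtree.
Visit 37.
At 37: go left to 2.
  Visit 2.
  At 2: go left to 28.
    Visit 28.
    At 28: go left to 1.
      Visit 1.
      At 1: go left to 33.
        Visit 33.
        At 33: no left child.
        At 33: go right to 31.
          31 is a leaf — visit 31.
      At 1: no right child.
    At 28: go right to 15.
      Visit 15.
      At 15: no left child.
      At 15: go right to 30.
        Visit 30.
        At 30: go left to 10.
          10 is a leaf — visit 10.
        At 30: no right child.
  At 2: go right to 35.
    Visit 35.
    At 35: go left to 3.
      3 is a leaf — visit 3.
    At 35: go right to 13.
      Visit 13.
      At 13: go left to 27.
        Visit 27.
        At 27: go left to 19.
          19 is a leaf — visit 19.
        At 27: no right child.
      At 13: no right child.
At 37: go right to 29.
  29 is a leaf — visit 29.

37 2 28 1 33 31 15 30 10 35 3 13 27 19 29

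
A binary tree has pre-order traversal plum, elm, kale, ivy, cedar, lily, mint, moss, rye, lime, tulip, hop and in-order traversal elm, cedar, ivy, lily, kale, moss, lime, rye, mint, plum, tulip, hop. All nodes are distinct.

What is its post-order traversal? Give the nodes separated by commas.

The first element of pre-order is the root; it splits in-order into left and right subtrees.
Root plum: left subtree has 9 nodes {elm, cedar, ivy, lily, kale, moss, lime, rye, mint}, right has 2 {tulip, hop}.
  Root elm: left subtree has 0 nodes { }, right has 8 {cedar, ivy, lily, kale, moss, lime, rye, mint}.
    Root kale: left subtree has 3 nodes {cedar, ivy, lily}, right has 4 {moss, lime, rye, mint}.
      Root ivy: left subtree has 1 node {cedar}, right has 1 {lily}.
      Root mint: left subtree has 3 nodes {moss, lime, rye}, right has 0 { }.
        Root moss: left subtree has 0 nodes { }, right has 2 {lime, rye}.
          Root rye: left subtree has 1 node {lime}, right has 0 { }.
  Root tulip: left subtree has 0 nodes { }, right has 1 {hop}.

cedar, lily, ivy, lime, rye, moss, mint, kale, elm, hop, tulip, plum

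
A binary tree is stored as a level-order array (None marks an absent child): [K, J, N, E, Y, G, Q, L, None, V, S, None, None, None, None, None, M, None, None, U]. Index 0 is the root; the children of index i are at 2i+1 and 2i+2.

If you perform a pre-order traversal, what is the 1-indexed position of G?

11

Pre-order visits the node, then its left subtree, then its right subtree.
Visit K.
At K: go left to J.
  Visit J.
  At J: go left to E.
    Visit E.
    At E: go left to L.
      Visit L.
      At L: no left child.
      At L: go right to M.
        M is a leaf — visit M.
    At E: no right child.
  At J: go right to Y.
    Visit Y.
    At Y: go left to V.
      Visit V.
      At V: go left to U.
        U is a leaf — visit U.
      At V: no right child.
    At Y: go right to S.
      S is a leaf — visit S.
At K: go right to N.
  Visit N.
  At N: go left to G.
    G is a leaf — visit G.
  At N: go right to Q.
    Q is a leaf — visit Q.
Full pre-order sequence: K, J, E, L, M, Y, V, U, S, N, G, Q.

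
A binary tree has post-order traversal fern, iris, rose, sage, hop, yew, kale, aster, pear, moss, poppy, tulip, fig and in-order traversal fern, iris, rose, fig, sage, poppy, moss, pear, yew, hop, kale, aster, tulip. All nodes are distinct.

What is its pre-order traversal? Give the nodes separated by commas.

fig, rose, iris, fern, tulip, poppy, sage, moss, pear, aster, kale, yew, hop

The last element of post-order is the root; it splits in-order into left and right subtrees.
Root fig: left subtree has 3 nodes {fern, iris, rose}, right has 9 {sage, poppy, moss, pear, yew, hop, kale, aster, tulip}.
  Root rose: left subtree has 2 nodes {fern, iris}, right has 0 { }.
    Root iris: left subtree has 1 node {fern}, right has 0 { }.
  Root tulip: left subtree has 8 nodes {sage, poppy, moss, pear, yew, hop, kale, aster}, right has 0 { }.
    Root poppy: left subtree has 1 node {sage}, right has 6 {moss, pear, yew, hop, kale, aster}.
      Root moss: left subtree has 0 nodes { }, right has 5 {pear, yew, hop, kale, aster}.
        Root pear: left subtree has 0 nodes { }, right has 4 {yew, hop, kale, aster}.
          Root aster: left subtree has 3 nodes {yew, hop, kale}, right has 0 { }.
            Root kale: left subtree has 2 nodes {yew, hop}, right has 0 { }.
              Root yew: left subtree has 0 nodes { }, right has 1 {hop}.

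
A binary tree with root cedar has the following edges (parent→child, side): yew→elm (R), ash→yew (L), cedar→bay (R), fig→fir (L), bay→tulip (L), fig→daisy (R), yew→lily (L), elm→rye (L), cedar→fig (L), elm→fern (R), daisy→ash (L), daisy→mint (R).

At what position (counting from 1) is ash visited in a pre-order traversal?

Pre-order visits the node, then its left subtree, then its right subtree.
Visit cedar.
At cedar: go left to fig.
  Visit fig.
  At fig: go left to fir.
    fir is a leaf — visit fir.
  At fig: go right to daisy.
    Visit daisy.
    At daisy: go left to ash.
      Visit ash.
      At ash: go left to yew.
        Visit yew.
        At yew: go left to lily.
          lily is a leaf — visit lily.
        At yew: go right to elm.
          Visit elm.
          At elm: go left to rye.
            rye is a leaf — visit rye.
          At elm: go right to fern.
            fern is a leaf — visit fern.
      At ash: no right child.
    At daisy: go right to mint.
      mint is a leaf — visit mint.
At cedar: go right to bay.
  Visit bay.
  At bay: go left to tulip.
    tulip is a leaf — visit tulip.
  At bay: no right child.
Full pre-order sequence: cedar, fig, fir, daisy, ash, yew, lily, elm, rye, fern, mint, bay, tulip.

5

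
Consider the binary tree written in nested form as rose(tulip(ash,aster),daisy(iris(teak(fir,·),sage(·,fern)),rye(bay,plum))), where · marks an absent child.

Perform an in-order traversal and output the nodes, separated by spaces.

ash tulip aster rose fir teak iris sage fern daisy bay rye plum

In-order visits the left subtree, then the node, then the right subtree.
At rose: go left to tulip.
  At tulip: go left to ash.
    ash is a leaf — visit ash.
  Visit tulip.
  At tulip: go right to aster.
    aster is a leaf — visit aster.
Visit rose.
At rose: go right to daisy.
  At daisy: go left to iris.
    At iris: go left to teak.
      At teak: go left to fir.
        fir is a leaf — visit fir.
      Visit teak.
      At teak: no right child.
    Visit iris.
    At iris: go right to sage.
      At sage: no left child.
      Visit sage.
      At sage: go right to fern.
        fern is a leaf — visit fern.
  Visit daisy.
  At daisy: go right to rye.
    At rye: go left to bay.
      bay is a leaf — visit bay.
    Visit rye.
    At rye: go right to plum.
      plum is a leaf — visit plum.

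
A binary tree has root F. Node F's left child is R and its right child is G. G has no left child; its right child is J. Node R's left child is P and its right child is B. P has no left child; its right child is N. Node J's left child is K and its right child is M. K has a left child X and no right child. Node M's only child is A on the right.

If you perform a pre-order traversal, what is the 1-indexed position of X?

9

Pre-order visits the node, then its left subtree, then its right subtree.
Visit F.
At F: go left to R.
  Visit R.
  At R: go left to P.
    Visit P.
    At P: no left child.
    At P: go right to N.
      N is a leaf — visit N.
  At R: go right to B.
    B is a leaf — visit B.
At F: go right to G.
  Visit G.
  At G: no left child.
  At G: go right to J.
    Visit J.
    At J: go left to K.
      Visit K.
      At K: go left to X.
        X is a leaf — visit X.
      At K: no right child.
    At J: go right to M.
      Visit M.
      At M: no left child.
      At M: go right to A.
        A is a leaf — visit A.
Full pre-order sequence: F, R, P, N, B, G, J, K, X, M, A.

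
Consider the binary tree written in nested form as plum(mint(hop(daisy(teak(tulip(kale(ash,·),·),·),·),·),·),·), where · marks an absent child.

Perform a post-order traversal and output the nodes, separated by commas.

Post-order visits the left subtree, then the right subtree, then the node.
At plum: go left to mint.
  At mint: go left to hop.
    At hop: go left to daisy.
      At daisy: go left to teak.
        At teak: go left to tulip.
          At tulip: go left to kale.
            At kale: go left to ash.
              ash is a leaf — visit ash.
            At kale: no right child.
            Visit kale.
          At tulip: no right child.
          Visit tulip.
        At teak: no right child.
        Visit teak.
      At daisy: no right child.
      Visit daisy.
    At hop: no right child.
    Visit hop.
  At mint: no right child.
  Visit mint.
At plum: no right child.
Visit plum.

ash, kale, tulip, teak, daisy, hop, mint, plum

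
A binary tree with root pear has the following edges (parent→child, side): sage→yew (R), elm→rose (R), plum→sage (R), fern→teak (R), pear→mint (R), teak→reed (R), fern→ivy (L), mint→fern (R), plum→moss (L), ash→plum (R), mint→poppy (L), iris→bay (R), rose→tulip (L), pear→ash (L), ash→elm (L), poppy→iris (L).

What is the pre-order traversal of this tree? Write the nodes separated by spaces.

Pre-order visits the node, then its left subtree, then its right subtree.
Visit pear.
At pear: go left to ash.
  Visit ash.
  At ash: go left to elm.
    Visit elm.
    At elm: no left child.
    At elm: go right to rose.
      Visit rose.
      At rose: go left to tulip.
        tulip is a leaf — visit tulip.
      At rose: no right child.
  At ash: go right to plum.
    Visit plum.
    At plum: go left to moss.
      moss is a leaf — visit moss.
    At plum: go right to sage.
      Visit sage.
      At sage: no left child.
      At sage: go right to yew.
        yew is a leaf — visit yew.
At pear: go right to mint.
  Visit mint.
  At mint: go left to poppy.
    Visit poppy.
    At poppy: go left to iris.
      Visit iris.
      At iris: no left child.
      At iris: go right to bay.
        bay is a leaf — visit bay.
    At poppy: no right child.
  At mint: go right to fern.
    Visit fern.
    At fern: go left to ivy.
      ivy is a leaf — visit ivy.
    At fern: go right to teak.
      Visit teak.
      At teak: no left child.
      At teak: go right to reed.
        reed is a leaf — visit reed.

pear ash elm rose tulip plum moss sage yew mint poppy iris bay fern ivy teak reed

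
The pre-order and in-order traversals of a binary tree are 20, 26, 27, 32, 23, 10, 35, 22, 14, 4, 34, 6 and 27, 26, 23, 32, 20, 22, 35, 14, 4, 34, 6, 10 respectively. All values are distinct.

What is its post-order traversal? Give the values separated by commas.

27, 23, 32, 26, 22, 6, 34, 4, 14, 35, 10, 20

The first element of pre-order is the root; it splits in-order into left and right subtrees.
Root 20: left subtree has 4 nodes {27, 26, 23, 32}, right has 7 {22, 35, 14, 4, 34, 6, 10}.
  Root 26: left subtree has 1 node {27}, right has 2 {23, 32}.
    Root 32: left subtree has 1 node {23}, right has 0 { }.
  Root 10: left subtree has 6 nodes {22, 35, 14, 4, 34, 6}, right has 0 { }.
    Root 35: left subtree has 1 node {22}, right has 4 {14, 4, 34, 6}.
      Root 14: left subtree has 0 nodes { }, right has 3 {4, 34, 6}.
        Root 4: left subtree has 0 nodes { }, right has 2 {34, 6}.
          Root 34: left subtree has 0 nodes { }, right has 1 {6}.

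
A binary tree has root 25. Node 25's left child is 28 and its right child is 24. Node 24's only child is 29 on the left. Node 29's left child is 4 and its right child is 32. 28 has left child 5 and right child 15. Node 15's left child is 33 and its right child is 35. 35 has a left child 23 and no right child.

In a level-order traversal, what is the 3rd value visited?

24

Level-order visits nodes level by level from the root, left to right within each level.
Level 0: 25
Level 1: 28, 24
Level 2: 5, 15, 29
Level 3: 33, 35, 4, 32
Level 4: 23
Full level-order sequence: 25, 28, 24, 5, 15, 29, 33, 35, 4, 32, 23.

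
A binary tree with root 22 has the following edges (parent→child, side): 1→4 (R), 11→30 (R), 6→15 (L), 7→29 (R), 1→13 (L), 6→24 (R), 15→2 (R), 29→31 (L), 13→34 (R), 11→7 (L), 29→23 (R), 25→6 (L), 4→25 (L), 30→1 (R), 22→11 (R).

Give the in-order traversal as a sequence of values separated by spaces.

In-order visits the left subtree, then the node, then the right subtree.
At 22: no left child.
Visit 22.
At 22: go right to 11.
  At 11: go left to 7.
    At 7: no left child.
    Visit 7.
    At 7: go right to 29.
      At 29: go left to 31.
        31 is a leaf — visit 31.
      Visit 29.
      At 29: go right to 23.
        23 is a leaf — visit 23.
  Visit 11.
  At 11: go right to 30.
    At 30: no left child.
    Visit 30.
    At 30: go right to 1.
      At 1: go left to 13.
        At 13: no left child.
        Visit 13.
        At 13: go right to 34.
          34 is a leaf — visit 34.
      Visit 1.
      At 1: go right to 4.
        At 4: go left to 25.
          At 25: go left to 6.
            At 6: go left to 15.
              At 15: no left child.
              Visit 15.
              At 15: go right to 2.
                2 is a leaf — visit 2.
            Visit 6.
            At 6: go right to 24.
              24 is a leaf — visit 24.
          Visit 25.
          At 25: no right child.
        Visit 4.
        At 4: no right child.

22 7 31 29 23 11 30 13 34 1 15 2 6 24 25 4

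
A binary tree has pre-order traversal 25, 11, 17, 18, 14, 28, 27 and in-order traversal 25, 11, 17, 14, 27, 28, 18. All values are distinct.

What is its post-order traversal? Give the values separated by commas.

The first element of pre-order is the root; it splits in-order into left and right subtrees.
Root 25: left subtree has 0 nodes { }, right has 6 {11, 17, 14, 27, 28, 18}.
  Root 11: left subtree has 0 nodes { }, right has 5 {17, 14, 27, 28, 18}.
    Root 17: left subtree has 0 nodes { }, right has 4 {14, 27, 28, 18}.
      Root 18: left subtree has 3 nodes {14, 27, 28}, right has 0 { }.
        Root 14: left subtree has 0 nodes { }, right has 2 {27, 28}.
          Root 28: left subtree has 1 node {27}, right has 0 { }.

27, 28, 14, 18, 17, 11, 25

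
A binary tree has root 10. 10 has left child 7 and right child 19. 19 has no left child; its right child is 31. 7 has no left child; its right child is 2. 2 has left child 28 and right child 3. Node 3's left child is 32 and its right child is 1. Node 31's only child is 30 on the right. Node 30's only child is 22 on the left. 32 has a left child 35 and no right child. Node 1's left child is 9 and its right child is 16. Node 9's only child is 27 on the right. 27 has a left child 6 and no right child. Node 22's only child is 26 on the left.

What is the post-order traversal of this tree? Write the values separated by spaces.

28 35 32 6 27 9 16 1 3 2 7 26 22 30 31 19 10

Post-order visits the left subtree, then the right subtree, then the node.
At 10: go left to 7.
  At 7: no left child.
  At 7: go right to 2.
    At 2: go left to 28.
      28 is a leaf — visit 28.
    At 2: go right to 3.
      At 3: go left to 32.
        At 32: go left to 35.
          35 is a leaf — visit 35.
        At 32: no right child.
        Visit 32.
      At 3: go right to 1.
        At 1: go left to 9.
          At 9: no left child.
          At 9: go right to 27.
            At 27: go left to 6.
              6 is a leaf — visit 6.
            At 27: no right child.
            Visit 27.
          Visit 9.
        At 1: go right to 16.
          16 is a leaf — visit 16.
        Visit 1.
      Visit 3.
    Visit 2.
  Visit 7.
At 10: go right to 19.
  At 19: no left child.
  At 19: go right to 31.
    At 31: no left child.
    At 31: go right to 30.
      At 30: go left to 22.
        At 22: go left to 26.
          26 is a leaf — visit 26.
        At 22: no right child.
        Visit 22.
      At 30: no right child.
      Visit 30.
    Visit 31.
  Visit 19.
Visit 10.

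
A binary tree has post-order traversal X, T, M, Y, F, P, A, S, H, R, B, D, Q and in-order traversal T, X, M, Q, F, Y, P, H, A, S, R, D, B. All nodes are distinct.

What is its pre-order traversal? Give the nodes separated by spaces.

Q M T X D R H P F Y S A B

The last element of post-order is the root; it splits in-order into left and right subtrees.
Root Q: left subtree has 3 nodes {T, X, M}, right has 9 {F, Y, P, H, A, S, R, D, B}.
  Root M: left subtree has 2 nodes {T, X}, right has 0 { }.
    Root T: left subtree has 0 nodes { }, right has 1 {X}.
  Root D: left subtree has 7 nodes {F, Y, P, H, A, S, R}, right has 1 {B}.
    Root R: left subtree has 6 nodes {F, Y, P, H, A, S}, right has 0 { }.
      Root H: left subtree has 3 nodes {F, Y, P}, right has 2 {A, S}.
        Root P: left subtree has 2 nodes {F, Y}, right has 0 { }.
          Root F: left subtree has 0 nodes { }, right has 1 {Y}.
        Root S: left subtree has 1 node {A}, right has 0 { }.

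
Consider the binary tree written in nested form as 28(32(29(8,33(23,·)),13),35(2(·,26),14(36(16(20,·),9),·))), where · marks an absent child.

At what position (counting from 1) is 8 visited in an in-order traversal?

1

In-order visits the left subtree, then the node, then the right subtree.
At 28: go left to 32.
  At 32: go left to 29.
    At 29: go left to 8.
      8 is a leaf — visit 8.
    Visit 29.
    At 29: go right to 33.
      At 33: go left to 23.
        23 is a leaf — visit 23.
      Visit 33.
      At 33: no right child.
  Visit 32.
  At 32: go right to 13.
    13 is a leaf — visit 13.
Visit 28.
At 28: go right to 35.
  At 35: go left to 2.
    At 2: no left child.
    Visit 2.
    At 2: go right to 26.
      26 is a leaf — visit 26.
  Visit 35.
  At 35: go right to 14.
    At 14: go left to 36.
      At 36: go left to 16.
        At 16: go left to 20.
          20 is a leaf — visit 20.
        Visit 16.
        At 16: no right child.
      Visit 36.
      At 36: go right to 9.
        9 is a leaf — visit 9.
    Visit 14.
    At 14: no right child.
Full in-order sequence: 8, 29, 23, 33, 32, 13, 28, 2, 26, 35, 20, 16, 36, 9, 14.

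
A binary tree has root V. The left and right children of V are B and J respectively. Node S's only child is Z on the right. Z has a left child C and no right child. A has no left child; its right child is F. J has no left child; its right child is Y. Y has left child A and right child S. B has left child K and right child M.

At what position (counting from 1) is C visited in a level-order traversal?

11

Level-order visits nodes level by level from the root, left to right within each level.
Level 0: V
Level 1: B, J
Level 2: K, M, Y
Level 3: A, S
Level 4: F, Z
Level 5: C
Full level-order sequence: V, B, J, K, M, Y, A, S, F, Z, C.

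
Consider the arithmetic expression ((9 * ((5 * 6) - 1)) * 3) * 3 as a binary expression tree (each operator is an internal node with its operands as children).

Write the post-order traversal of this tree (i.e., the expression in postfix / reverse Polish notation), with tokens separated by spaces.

9 5 6 * 1 - * 3 * 3 *

Post-order on an expression tree gives postfix notation: for each operator, emit left operand, right operand, then the operator.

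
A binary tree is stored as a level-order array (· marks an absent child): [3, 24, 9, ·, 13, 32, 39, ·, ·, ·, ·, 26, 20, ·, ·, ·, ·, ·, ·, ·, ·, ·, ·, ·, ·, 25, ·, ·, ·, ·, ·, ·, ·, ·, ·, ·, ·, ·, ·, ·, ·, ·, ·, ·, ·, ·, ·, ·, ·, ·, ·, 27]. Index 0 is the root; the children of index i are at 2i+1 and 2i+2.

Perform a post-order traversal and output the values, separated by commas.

13, 24, 26, 27, 25, 20, 32, 39, 9, 3

Post-order visits the left subtree, then the right subtree, then the node.
At 3: go left to 24.
  At 24: no left child.
  At 24: go right to 13.
    13 is a leaf — visit 13.
  Visit 24.
At 3: go right to 9.
  At 9: go left to 32.
    At 32: go left to 26.
      26 is a leaf — visit 26.
    At 32: go right to 20.
      At 20: go left to 25.
        At 25: go left to 27.
          27 is a leaf — visit 27.
        At 25: no right child.
        Visit 25.
      At 20: no right child.
      Visit 20.
    Visit 32.
  At 9: go right to 39.
    39 is a leaf — visit 39.
  Visit 9.
Visit 3.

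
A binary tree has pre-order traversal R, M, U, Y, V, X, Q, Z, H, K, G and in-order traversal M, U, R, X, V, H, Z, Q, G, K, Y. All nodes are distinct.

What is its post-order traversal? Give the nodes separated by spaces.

U M X H Z G K Q V Y R

The first element of pre-order is the root; it splits in-order into left and right subtrees.
Root R: left subtree has 2 nodes {M, U}, right has 8 {X, V, H, Z, Q, G, K, Y}.
  Root M: left subtree has 0 nodes { }, right has 1 {U}.
  Root Y: left subtree has 7 nodes {X, V, H, Z, Q, G, K}, right has 0 { }.
    Root V: left subtree has 1 node {X}, right has 5 {H, Z, Q, G, K}.
      Root Q: left subtree has 2 nodes {H, Z}, right has 2 {G, K}.
        Root Z: left subtree has 1 node {H}, right has 0 { }.
        Root K: left subtree has 1 node {G}, right has 0 { }.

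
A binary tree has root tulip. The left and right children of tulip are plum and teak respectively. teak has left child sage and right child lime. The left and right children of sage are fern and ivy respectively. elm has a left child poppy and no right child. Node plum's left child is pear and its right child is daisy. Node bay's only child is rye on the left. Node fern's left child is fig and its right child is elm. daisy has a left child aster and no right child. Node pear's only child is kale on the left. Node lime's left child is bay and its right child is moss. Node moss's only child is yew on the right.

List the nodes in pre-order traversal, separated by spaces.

tulip plum pear kale daisy aster teak sage fern fig elm poppy ivy lime bay rye moss yew

Pre-order visits the node, then its left subtree, then its right subtree.
Visit tulip.
At tulip: go left to plum.
  Visit plum.
  At plum: go left to pear.
    Visit pear.
    At pear: go left to kale.
      kale is a leaf — visit kale.
    At pear: no right child.
  At plum: go right to daisy.
    Visit daisy.
    At daisy: go left to aster.
      aster is a leaf — visit aster.
    At daisy: no right child.
At tulip: go right to teak.
  Visit teak.
  At teak: go left to sage.
    Visit sage.
    At sage: go left to fern.
      Visit fern.
      At fern: go left to fig.
        fig is a leaf — visit fig.
      At fern: go right to elm.
        Visit elm.
        At elm: go left to poppy.
          poppy is a leaf — visit poppy.
        At elm: no right child.
    At sage: go right to ivy.
      ivy is a leaf — visit ivy.
  At teak: go right to lime.
    Visit lime.
    At lime: go left to bay.
      Visit bay.
      At bay: go left to rye.
        rye is a leaf — visit rye.
      At bay: no right child.
    At lime: go right to moss.
      Visit moss.
      At moss: no left child.
      At moss: go right to yew.
        yew is a leaf — visit yew.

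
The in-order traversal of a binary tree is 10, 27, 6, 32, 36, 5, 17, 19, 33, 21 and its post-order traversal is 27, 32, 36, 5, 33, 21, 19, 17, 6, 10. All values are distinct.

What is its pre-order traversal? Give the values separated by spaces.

The last element of post-order is the root; it splits in-order into left and right subtrees.
Root 10: left subtree has 0 nodes { }, right has 9 {27, 6, 32, 36, 5, 17, 19, 33, 21}.
  Root 6: left subtree has 1 node {27}, right has 7 {32, 36, 5, 17, 19, 33, 21}.
    Root 17: left subtree has 3 nodes {32, 36, 5}, right has 3 {19, 33, 21}.
      Root 5: left subtree has 2 nodes {32, 36}, right has 0 { }.
        Root 36: left subtree has 1 node {32}, right has 0 { }.
      Root 19: left subtree has 0 nodes { }, right has 2 {33, 21}.
        Root 21: left subtree has 1 node {33}, right has 0 { }.

10 6 27 17 5 36 32 19 21 33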